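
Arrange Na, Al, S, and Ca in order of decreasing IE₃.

After 2 electrons have been removed, what remains? Na²⁺ is already 1 electron into the core; Al²⁺ still has 1 valence electron; S²⁺ still has 4 valence electrons; Ca²⁺ is the bare [Ar] core.
Pulling an electron out of a noble-gas core costs far more than removing a remaining valence electron, so Ca and Na sit at the high end of IE_3.
Valence configurations: Al²⁺ [Ne]3s¹, S²⁺ [Ne]3s²3p².
Approximate IE_3 values (kJ/mol): Na 6910, Al 2745, S 3357, Ca 4912.
Hence IE_3: Al < S < Ca < Na.

Na > Ca > S > Al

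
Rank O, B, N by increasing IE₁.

B is in period 2, group 13; N is in period 2, group 15; O is in period 2, group 16.
Removing the outermost electron gets harder across a period and easier down a group.
All lie in period 2; the across-period trend (first ionization energy increases left to right) applies, with the exception below.
Note the exception: N has a higher first ionization energy than O, contrary to the simple trend — pairing an electron in O's 2p⁴ costs repulsion energy, so O ionizes more easily than half-filled N (2p³).
Tabulated first ionization energy (kJ/mol): B 801, N 1402, O 1314.
So from lowest to highest: B < O < N.

B < O < N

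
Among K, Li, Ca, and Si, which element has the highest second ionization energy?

Consider each +1 ion: K⁺ is the bare [Ar] core; Li⁺ is the bare [He] core; Ca⁺ still has 1 valence electron; Si⁺ still has 3 valence electrons.
Pulling an electron out of a noble-gas core costs far more than removing a remaining valence electron, so K and Li sit at the high end of IE_2.
Valence configurations: Ca⁺ [Ar]4s¹, Si⁺ [Ne]3s²3p¹.
Approximate IE_2 values (kJ/mol): K 3052, Li 7298, Ca 1145, Si 1577.
So the second ionization energies run Ca < Si < K < Li.

Li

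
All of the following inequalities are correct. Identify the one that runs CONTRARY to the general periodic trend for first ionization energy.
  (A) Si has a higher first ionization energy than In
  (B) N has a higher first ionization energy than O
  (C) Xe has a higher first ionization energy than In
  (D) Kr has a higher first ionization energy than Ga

(B)

The general trend: first ionization energy increases across a period and decreases down a group.
(A) Si (period 3, group 14) vs In (period 5, group 13): the stated order agrees with the simple trend.
(B) N (period 2, group 15) vs O (period 2, group 16): the stated order contradicts the simple trend.
(C) Xe (period 5, group 18) vs In (period 5, group 13): the stated order agrees with the simple trend.
(D) Kr (period 4, group 18) vs Ga (period 4, group 13): the stated order agrees with the simple trend.
The exception is (B): pairing an electron in O's 2p⁴ costs repulsion energy, so O ionizes more easily than half-filled N (2p³).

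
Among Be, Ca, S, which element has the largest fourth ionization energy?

Be

After 3 electrons have been removed, what remains? Be³⁺ is already 1 electron into the core; Ca³⁺ is already 1 electron into the core; S³⁺ still has 3 valence electrons.
Core electrons are held far more tightly than valence electrons, so Ca and Be top the IE_4 order.
Tabulated IE_4 (kJ/mol): Be 21007, Ca 6491, S 4556.
Putting it together, IE_4: S < Ca < Be.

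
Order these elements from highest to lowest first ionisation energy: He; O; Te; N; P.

He > N > O > P > Te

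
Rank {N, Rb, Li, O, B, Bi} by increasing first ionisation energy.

Rb < Li < Bi < B < O < N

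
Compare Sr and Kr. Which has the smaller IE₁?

Sr

Kr is in period 4, group 18; Sr is in period 5, group 2.
IE₁ increases left→right with effective nuclear charge and decreases top→bottom as the valence shell moves farther out.
These span different periods and groups, so the two trends combine.
Kr > Sr: both effects reinforce here, so Kr is clearly the higher of the two.
Tabulated first ionization energy (kJ/mol): Kr 1351, Sr 550.
So Sr has the smaller IE₁ (Sr < Kr).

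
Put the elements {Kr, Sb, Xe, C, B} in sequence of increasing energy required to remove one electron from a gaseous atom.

B < Sb < C < Xe < Kr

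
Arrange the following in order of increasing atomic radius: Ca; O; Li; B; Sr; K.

Atomic radius shrinks across a period as nuclear charge pulls the same shell inward, and grows down a group as new shells are added.
Here both period and group differ, so the two effects have to be weighed against each other.
B > O: B lies to the left of O in period 2, so the across-period effect alone puts B larger.
Li > B: both are in period 2; the period trend gives Li the larger value.
Ca > Li: period and group pull opposite ways; the down-group shift dominates (171 vs 133 pm).
Sr > Ca: Sr sits below Ca in group 2, so the down-group effect alone puts Sr larger.
K > Sr: period and group pull opposite ways; the across-period shift dominates (196 vs 185 pm).
Approximate values (pm): Li 133, B 85, O 63, K 196, Ca 171, Sr 185.
So from smallest to largest: O < B < Li < Ca < Sr < K.

O, B, Li, Ca, Sr, K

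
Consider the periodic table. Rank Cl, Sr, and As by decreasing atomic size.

Sr > As > Cl

Across a period the added protons contract the valence shell; down a group each new principal shell makes the atom larger.
Here both period and group differ, so the two effects have to be weighed against each other.
As > Cl: both effects reinforce here, so As is clearly the larger of the two.
Sr > As: both effects reinforce here, so Sr is clearly the larger of the two.
For reference (pm): Cl 99, As 121, Sr 185.
So from largest to smallest: Sr > As > Cl.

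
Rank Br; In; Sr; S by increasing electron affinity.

Sr, In, S, Br

Atoms with high Z_eff and room in the valence shell (especially the halogens) have the most exothermic electron affinities.
Neither a single period nor a single group — weigh both effects.
In > Sr: both are in period 5; the period trend gives In the larger value.
S > In: relative to In, both the across-period and down-group shifts push S's electron affinity up.
Br > S: the two effects oppose for this pair; the across-period effect wins (325 vs 200 kJ/mol).
For reference (kJ/mol): S 200, Br 325, Sr 5, In 29.
So from lowest to highest: Sr < In < S < Br.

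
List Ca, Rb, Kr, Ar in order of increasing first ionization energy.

Rb, Ca, Kr, Ar

Ar is in period 3, group 18; Ca is in period 4, group 2; Kr is in period 4, group 18; Rb is in period 5, group 1.
First ionization energy rises across a period (greater Z_eff holds electrons more tightly) and falls down a group (valence electrons are farther from the nucleus).
Here both period and group differ, so the two effects have to be weighed against each other.
Ca > Rb: both effects reinforce here, so Ca is clearly the higher of the two.
Kr > Ca: both are in period 4; the period trend gives Kr the larger value.
Ar > Kr: they share group 18; the group trend gives Ar the larger value.
For reference (kJ/mol): Ar 1521, Ca 590, Kr 1351, Rb 403.
So from lowest to highest: Rb < Ca < Kr < Ar.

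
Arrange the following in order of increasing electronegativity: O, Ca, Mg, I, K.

K < Ca < Mg < I < O

O is in period 2, group 16; Mg is in period 3, group 2; K is in period 4, group 1; Ca is in period 4, group 2; I is in period 5, group 17.
EN rises left→right (higher Z_eff, smaller atoms) and falls top→bottom (larger, more shielded atoms).
Neither a single period nor a single group — weigh both effects.
Ca > K: Ca lies to the right of K in period 4, so the across-period effect alone puts Ca higher.
Mg > Ca: Mg sits above Ca in group 2, so the down-group effect alone puts Mg higher.
I > Mg: the two effects oppose for this pair; the across-period effect wins (2.66 vs 1.31).
O > I: period and group pull opposite ways; the down-group shift dominates (3.44 vs 2.66).
For reference (Pauling): O 3.44, Mg 1.31, K 0.82, Ca 1.00, I 2.66.
So from lowest to highest: K < Ca < Mg < I < O.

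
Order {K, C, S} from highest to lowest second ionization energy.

After 1 electron has been removed, what remains? K⁺ is the bare [Ar] core; C⁺ still has 3 valence electrons; S⁺ still has 5 valence electrons.
Pulling an electron out of a noble-gas core costs far more than removing a remaining valence electron, so K sits at the high end of IE_2.
Valence configurations: C⁺ [He]2s²2p¹, S⁺ [Ne]3s²3p³.
Tabulated IE_2 (kJ/mol): K 3052, C 2353, S 2252.
Hence IE_2: S < C < K.

K, C, S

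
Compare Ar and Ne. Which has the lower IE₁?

First ionization energy rises across a period (greater Z_eff holds electrons more tightly) and falls down a group (valence electrons are farther from the nucleus).
All are in group 18, so first ionization energy increases up the group.
So Ar has the lower IE₁ (Ar < Ne).

Ar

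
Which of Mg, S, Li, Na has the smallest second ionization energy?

After 1 electron has been removed, what remains? Mg⁺ still has 1 valence electron; S⁺ still has 5 valence electrons; Li⁺ is the bare [He] core; Na⁺ is the bare [Ne] core.
Pulling an electron out of a noble-gas core costs far more than removing a remaining valence electron, so Na and Li sit at the high end of IE_2.
Valence configurations: Mg⁺ [Ne]3s¹, S⁺ [Ne]3s²3p³.
Tabulated IE_2 (kJ/mol): Mg 1451, S 2252, Li 7298, Na 4562.
Putting it together, IE_2: Mg < S < Na < Li.

Mg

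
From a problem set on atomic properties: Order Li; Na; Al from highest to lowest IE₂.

The second ionization energy removes an electron from the +1 ion. For each element: Li⁺ is the bare [He] core; Na⁺ is the bare [Ne] core; Al⁺ still has 2 valence electrons.
Pulling an electron out of a noble-gas core costs far more than removing a remaining valence electron, so Na and Li sit at the high end of IE_2.
The numbers (kJ/mol): Li 7298, Na 4562, Al 1817.
So the second ionization energies run Al < Na < Li.

Li > Na > Al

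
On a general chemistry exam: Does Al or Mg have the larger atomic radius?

Mg

Mg is in period 3, group 2; Al is in period 3, group 13.
Radius decreases left→right (rising Z_eff, same n) and increases top→bottom (higher n).
All lie in period 3, so atomic radius increases right to left.
So Mg has the larger atomic radius (Mg > Al).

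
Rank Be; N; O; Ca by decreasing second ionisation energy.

The second ionization energy removes an electron from the +1 ion. For each element: Be⁺ still has 1 valence electron; N⁺ still has 4 valence electrons; O⁺ still has 5 valence electrons; Ca⁺ still has 1 valence electron.
All are still removing valence electrons, so compare the +1 ions as you would atoms: IE_2 generally rises across a period (higher Z_eff) and falls down a group (larger shell), subject to the usual subshell exceptions.
Valence configurations: Be⁺ [He]2s¹, N⁺ [He]2s²2p², O⁺ [He]2s²2p³, Ca⁺ [Ar]4s¹.
Tabulated IE_2 (kJ/mol): Be 1757, N 2856, O 3388, Ca 1145.
Overall IE_2 order: Ca < Be < N < O.

O > N > Be > Ca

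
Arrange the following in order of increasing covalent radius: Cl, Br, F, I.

F is in period 2, group 17; Cl is in period 3, group 17; Br is in period 4, group 17; I is in period 5, group 17.
Atomic radius shrinks across a period as nuclear charge pulls the same shell inward, and grows down a group as new shells are added.
All are in group 17, so atomic radius increases down the group.
So from smallest to largest: F < Cl < Br < I.

F, Cl, Br, I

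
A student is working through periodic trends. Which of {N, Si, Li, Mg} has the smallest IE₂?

IE_2 is the cost of taking one more electron from the +1 cation: N⁺ still has 4 valence electrons; Si⁺ still has 3 valence electrons; Li⁺ is the bare [He] core; Mg⁺ still has 1 valence electron.
Pulling an electron out of a noble-gas core costs far more than removing a remaining valence electron, so Li sits at the high end of IE_2.
Valence configurations: N⁺ [He]2s²2p², Si⁺ [Ne]3s²3p¹, Mg⁺ [Ne]3s¹.
Tabulated IE_2 (kJ/mol): N 2856, Si 1577, Li 7298, Mg 1451.
Hence IE_2: Mg < Si < N < Li.

Mg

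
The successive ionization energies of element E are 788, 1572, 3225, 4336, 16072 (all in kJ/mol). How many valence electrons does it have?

4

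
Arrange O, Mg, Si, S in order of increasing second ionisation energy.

After 1 electron has been removed, what remains? O⁺ still has 5 valence electrons; Mg⁺ still has 1 valence electron; Si⁺ still has 3 valence electrons; S⁺ still has 5 valence electrons.
All are still removing valence electrons, so compare the +1 ions as you would atoms: IE_2 generally rises across a period (higher Z_eff) and falls down a group (larger shell), subject to the usual subshell exceptions.
Valence configurations: O⁺ [He]2s²2p³, Mg⁺ [Ne]3s¹, Si⁺ [Ne]3s²3p¹, S⁺ [Ne]3s²3p³.
Tabulated IE_2 (kJ/mol): O 3388, Mg 1451, Si 1577, S 2252.
Overall IE_2 order: Mg < Si < S < O.

Mg, Si, S, O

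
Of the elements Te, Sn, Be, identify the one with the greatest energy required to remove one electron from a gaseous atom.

Be is in period 2, group 2; Sn is in period 5, group 14; Te is in period 5, group 16.
IE₁ increases left→right with effective nuclear charge and decreases top→bottom as the valence shell moves farther out.
Neither a single period nor a single group — weigh both effects.
Te > Sn: both are in period 5; the period trend gives Te the larger value.
Be > Te: the two effects oppose for this pair; the down-group effect wins (900 vs 869 kJ/mol).
For reference (kJ/mol): Be 900, Sn 709, Te 869.
The greatest energy required to remove one electron from a gaseous atom among these belongs to Be.

Be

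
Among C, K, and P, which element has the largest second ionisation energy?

K

After 1 electron has been removed, what remains? C⁺ still has 3 valence electrons; K⁺ is the bare [Ar] core; P⁺ still has 4 valence electrons.
Core electrons are held far more tightly than valence electrons, so K tops the IE_2 order.
Valence configurations: C⁺ [He]2s²2p¹, P⁺ [Ne]3s²3p².
The numbers (kJ/mol): C 2353, K 3052, P 1907.
Hence IE_2: P < C < K.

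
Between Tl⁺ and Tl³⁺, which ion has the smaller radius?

Tl³⁺

Both ions have Z = 81 protons, but Tl³⁺ has lost more electrons, so its remaining electrons feel a larger effective nuclear charge per electron and are pulled in more tightly.
Higher positive charge → smaller ion, so Tl⁺ > Tl³⁺.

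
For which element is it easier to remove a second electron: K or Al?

Consider each +1 ion: K⁺ is the bare [Ar] core; Al⁺ still has 2 valence electrons.
Breaking into a closed-shell core is much more expensive than removing a leftover valence electron — K has the largest IE_2 here.
The numbers (kJ/mol): K 3052, Al 1817.
Putting it together, IE_2: Al < K.

Al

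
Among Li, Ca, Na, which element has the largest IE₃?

IE_3 is the cost of taking one more electron from the +2 cation: Li²⁺ is already 1 electron into the core; Ca²⁺ is the bare [Ar] core; Na²⁺ is already 1 electron into the core.
All of these are removing an electron from a noble-gas core or deeper; the smaller core (lower principal quantum number) is held far more tightly, and within a period the higher nuclear charge binds the same core more tightly.
Approximate IE_3 values (kJ/mol): Li 11815, Ca 4912, Na 6910.
Hence IE_3: Ca < Na < Li.

Li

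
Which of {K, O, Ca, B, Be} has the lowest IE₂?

Ca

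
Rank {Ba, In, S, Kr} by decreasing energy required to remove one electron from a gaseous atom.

Kr > S > In > Ba

S is in period 3, group 16; Kr is in period 4, group 18; In is in period 5, group 13; Ba is in period 6, group 2.
Removing the outermost electron gets harder across a period and easier down a group.
Here both period and group differ, so the two effects have to be weighed against each other.
In > Ba: relative to Ba, both the across-period and down-group shifts push In's first ionization energy up.
S > In: both effects reinforce here, so S is clearly the higher of the two.
Kr > S: period and group pull opposite ways; the across-period shift dominates (1351 vs 1000 kJ/mol).
Tabulated first ionization energy (kJ/mol): S 1000, Kr 1351, In 558, Ba 503.
So from highest to lowest: Kr > S > In > Ba.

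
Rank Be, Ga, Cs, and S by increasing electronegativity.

Cs, Be, Ga, S

EN rises left→right (higher Z_eff, smaller atoms) and falls top→bottom (larger, more shielded atoms).
Here both period and group differ, so the two effects have to be weighed against each other.
Be > Cs: both effects reinforce here, so Be is clearly the higher of the two.
Ga > Be: the two effects oppose for this pair; the across-period effect wins (1.81 vs 1.57).
S > Ga: both effects reinforce here, so S is clearly the higher of the two.
For reference (Pauling): Be 1.57, S 2.58, Ga 1.81, Cs 0.79.
So from lowest to highest: Cs < Be < Ga < S.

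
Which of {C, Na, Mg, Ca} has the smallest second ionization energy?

Ca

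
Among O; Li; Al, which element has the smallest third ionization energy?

Consider each +2 ion: O²⁺ still has 4 valence electrons; Li²⁺ is already 1 electron into the core; Al²⁺ still has 1 valence electron.
Breaking into a closed-shell core is much more expensive than removing a leftover valence electron — Li has the largest IE_3 here.
Valence configurations: O²⁺ [He]2s²2p², Al²⁺ [Ne]3s¹.
Approximate IE_3 values (kJ/mol): O 5300, Li 11815, Al 2745.
Putting it together, IE_3: Al < O < Li.

Al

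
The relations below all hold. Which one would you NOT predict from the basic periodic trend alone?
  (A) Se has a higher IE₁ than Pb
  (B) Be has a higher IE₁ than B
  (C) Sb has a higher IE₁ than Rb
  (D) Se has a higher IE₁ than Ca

(B)

The general trend: IE₁ increases across a period and decreases down a group.
(A) Se (period 4, group 16) vs Pb (period 6, group 14): the stated order agrees with the simple trend.
(B) Be (period 2, group 2) vs B (period 2, group 13): the stated order contradicts the simple trend.
(C) Sb (period 5, group 15) vs Rb (period 5, group 1): the stated order agrees with the simple trend.
(D) Se (period 4, group 16) vs Ca (period 4, group 2): the stated order agrees with the simple trend.
The exception is (B): removing B's lone 2p electron is easier than breaking Be's filled 2s².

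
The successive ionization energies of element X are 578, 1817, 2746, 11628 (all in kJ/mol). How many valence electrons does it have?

3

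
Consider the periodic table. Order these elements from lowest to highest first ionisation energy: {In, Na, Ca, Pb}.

Na is in period 3, group 1; Ca is in period 4, group 2; In is in period 5, group 13; Pb is in period 6, group 14.
Across a period the outer electron is held more tightly (higher IE₁); down a group it sits in a higher shell, more shielded, and comes off more easily.
These sit on a diagonal, where the across-period and down-group effects partly cancel.
In > Na: the two effects oppose for this pair; the across-period effect wins (558 vs 496 kJ/mol).
Ca > In: period and group pull opposite ways; the down-group shift dominates (590 vs 558 kJ/mol).
Pb > Ca: period and group pull opposite ways; the across-period shift dominates (716 vs 590 kJ/mol).
Approximate values (kJ/mol): Na 496, Ca 590, In 558, Pb 716.
So from lowest to highest: Na < In < Ca < Pb.

Na < In < Ca < Pb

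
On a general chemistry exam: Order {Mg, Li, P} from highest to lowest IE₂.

Li > P > Mg

IE_2 is the cost of taking one more electron from the +1 cation: Mg⁺ still has 1 valence electron; Li⁺ is the bare [He] core; P⁺ still has 4 valence electrons.
Breaking into a closed-shell core is much more expensive than removing a leftover valence electron — Li has the largest IE_2 here.
Valence configurations: Mg⁺ [Ne]3s¹, P⁺ [Ne]3s²3p².
Tabulated IE_2 (kJ/mol): Mg 1451, Li 7298, P 1907.
Putting it together, IE_2: Mg < P < Li.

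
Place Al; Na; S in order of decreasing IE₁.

Na is in period 3, group 1; Al is in period 3, group 13; S is in period 3, group 16.
Across a period the outer electron is held more tightly (higher IE₁); down a group it sits in a higher shell, more shielded, and comes off more easily.
All lie in period 3, so first ionization energy increases left to right.
So from highest to lowest: S > Al > Na.

S, Al, Na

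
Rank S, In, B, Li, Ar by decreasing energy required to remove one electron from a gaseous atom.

Ar, S, B, In, Li

Li is in period 2, group 1; B is in period 2, group 13; S is in period 3, group 16; Ar is in period 3, group 18; In is in period 5, group 13.
Removing the outermost electron gets harder across a period and easier down a group.
Here both period and group differ, so the two effects have to be weighed against each other.
In > Li: period and group pull opposite ways; the across-period shift dominates (558 vs 520 kJ/mol).
B > In: B sits above In in group 13, so the down-group effect alone puts B higher.
S > B: the two effects oppose for this pair; the across-period effect wins (1000 vs 801 kJ/mol).
Ar > S: both are in period 3; the period trend gives Ar the larger value.
Approximate values (kJ/mol): Li 520, B 801, S 1000, Ar 1521, In 558.
So from highest to lowest: Ar > S > B > In > Li.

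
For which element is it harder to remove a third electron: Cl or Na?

Na

After 2 electrons have been removed, what remains? Cl²⁺ still has 5 valence electrons; Na²⁺ is already 1 electron into the core.
Core electrons are held far more tightly than valence electrons, so Na tops the IE_3 order.
The numbers (kJ/mol): Cl 3822, Na 6910.
Putting it together, IE_3: Cl < Na.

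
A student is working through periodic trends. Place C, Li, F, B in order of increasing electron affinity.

B < Li < C < F

Li is in period 2, group 1; B is in period 2, group 13; C is in period 2, group 14; F is in period 2, group 17.
Atoms with high Z_eff and room in the valence shell (especially the halogens) have the most exothermic electron affinities.
All lie in period 2; the across-period trend (electron affinity increases left to right) applies, with the exception below.
Note the exception: Li has a higher electron affinity than B, contrary to the simple trend — B's ns²np¹ configuration gives only a small electron affinity — the sparsely filled np subshell binds an added electron weakly.
For reference (kJ/mol): Li 60, B 27, C 122, F 328.
So from lowest to highest: B < Li < C < F.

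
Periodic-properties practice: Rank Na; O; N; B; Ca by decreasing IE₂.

Na > O > N > B > Ca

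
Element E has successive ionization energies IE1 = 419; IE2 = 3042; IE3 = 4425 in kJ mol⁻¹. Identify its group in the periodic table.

Look for the largest jump between consecutive ionization energies: IE2/IE1 ≈ 7.3, far larger than any earlier ratio.
That jump marks the point where a core electron is being removed. So the atom has 1 valence electron.
A main-group element with 1 valence electron is in group 1.

Group 1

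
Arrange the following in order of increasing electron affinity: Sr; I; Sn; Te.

Sr < Sn < Te < I

Electron affinity generally becomes more exothermic across a period toward the halogens and less exothermic down a group.
All lie in period 5, so electron affinity increases left to right.
So from lowest to highest: Sr < Sn < Te < I.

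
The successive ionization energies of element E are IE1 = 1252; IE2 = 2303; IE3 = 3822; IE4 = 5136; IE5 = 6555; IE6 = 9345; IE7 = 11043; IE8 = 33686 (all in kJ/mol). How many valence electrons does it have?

7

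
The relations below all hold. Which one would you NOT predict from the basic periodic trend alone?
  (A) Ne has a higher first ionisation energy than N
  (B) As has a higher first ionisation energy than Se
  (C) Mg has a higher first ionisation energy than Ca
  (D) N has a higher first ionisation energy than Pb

The general trend: first ionisation energy increases across a period and decreases down a group.
(A) Ne (period 2, group 18) vs N (period 2, group 15): the stated order agrees with the simple trend.
(B) As (period 4, group 15) vs Se (period 4, group 16): the stated order contradicts the simple trend.
(C) Mg (period 3, group 2) vs Ca (period 4, group 2): the stated order agrees with the simple trend.
(D) N (period 2, group 15) vs Pb (period 6, group 14): the stated order agrees with the simple trend.
The exception is (B): Se (4p⁴) ionizes more easily than half-filled As (4p³).

(B)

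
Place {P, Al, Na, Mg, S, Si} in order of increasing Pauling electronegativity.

Na is in period 3, group 1; Mg is in period 3, group 2; Al is in period 3, group 13; Si is in period 3, group 14; P is in period 3, group 15; S is in period 3, group 16.
Smaller atoms with higher effective nuclear charge are more electronegative.
All lie in period 3, so electronegativity increases left to right.
So from lowest to highest: Na < Mg < Al < Si < P < S.

Na < Mg < Al < Si < P < S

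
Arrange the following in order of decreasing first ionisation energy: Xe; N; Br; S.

N > Xe > Br > S

N is in period 2, group 15; S is in period 3, group 16; Br is in period 4, group 17; Xe is in period 5, group 18.
Removing the outermost electron gets harder across a period and easier down a group.
These sit on a diagonal, where the across-period and down-group effects partly cancel.
Br > S: period and group pull opposite ways; the across-period shift dominates (1140 vs 1000 kJ/mol).
Xe > Br: the two effects oppose for this pair; the across-period effect wins (1170 vs 1140 kJ/mol).
N > Xe: period and group pull opposite ways; the down-group shift dominates (1402 vs 1170 kJ/mol).
Tabulated first ionization energy (kJ/mol): N 1402, S 1000, Br 1140, Xe 1170.
So from highest to lowest: N > Xe > Br > S.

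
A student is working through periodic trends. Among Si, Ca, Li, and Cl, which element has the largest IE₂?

Li

After 1 electron has been removed, what remains? Si⁺ still has 3 valence electrons; Ca⁺ still has 1 valence electron; Li⁺ is the bare [He] core; Cl⁺ still has 6 valence electrons.
Breaking into a closed-shell core is much more expensive than removing a leftover valence electron — Li has the largest IE_2 here.
Valence configurations: Si⁺ [Ne]3s²3p¹, Ca⁺ [Ar]4s¹, Cl⁺ [Ne]3s²3p⁴.
The numbers (kJ/mol): Si 1577, Ca 1145, Li 7298, Cl 2298.
So the second ionization energies run Ca < Si < Cl < Li.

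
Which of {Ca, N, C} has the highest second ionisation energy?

N

The second ionization energy removes an electron from the +1 ion. For each element: Ca⁺ still has 1 valence electron; N⁺ still has 4 valence electrons; C⁺ still has 3 valence electrons.
All are still removing valence electrons, so compare the +1 ions as you would atoms: IE_2 generally rises across a period (higher Z_eff) and falls down a group (larger shell), subject to the usual subshell exceptions.
Valence configurations: Ca⁺ [Ar]4s¹, N⁺ [He]2s²2p², C⁺ [He]2s²2p¹.
Approximate IE_2 values (kJ/mol): Ca 1145, N 2856, C 2353.
Hence IE_2: Ca < C < N.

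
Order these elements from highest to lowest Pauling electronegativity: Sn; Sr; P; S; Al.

S > P > Sn > Al > Sr

Al is in period 3, group 13; P is in period 3, group 15; S is in period 3, group 16; Sr is in period 5, group 2; Sn is in period 5, group 14.
EN rises left→right (higher Z_eff, smaller atoms) and falls top→bottom (larger, more shielded atoms).
These span different periods and groups, so the two trends combine.
Al > Sr: relative to Sr, both the across-period and down-group shifts push Al's electronegativity up.
Sn > Al: the two effects oppose for this pair; the across-period effect wins (1.96 vs 1.61).
P > Sn: both effects reinforce here, so P is clearly the higher of the two.
S > P: S lies to the right of P in period 3, so the across-period effect alone puts S higher.
For reference (Pauling): Al 1.61, P 2.19, S 2.58, Sr 0.95, Sn 1.96.
So from highest to lowest: S > P > Sn > Al > Sr.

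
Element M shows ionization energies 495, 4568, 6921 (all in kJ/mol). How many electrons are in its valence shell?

1

Look for the largest jump between consecutive ionization energies: IE2/IE1 ≈ 9.2, far larger than any earlier ratio.
That jump marks the point where a core electron is being removed. So the atom has 1 valence electron.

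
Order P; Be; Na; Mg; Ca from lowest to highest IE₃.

Consider each +2 ion: P²⁺ still has 3 valence electrons; Be²⁺ is the bare [He] core; Na²⁺ is already 1 electron into the core; Mg²⁺ is the bare [Ne] core; Ca²⁺ is the bare [Ar] core.
Core electrons are held far more tightly than valence electrons, so Ca, Na, Mg and Be top the IE_3 order.
Tabulated IE_3 (kJ/mol): P 2914, Be 14849, Na 6910, Mg 7733, Ca 4912.
Overall IE_3 order: P < Ca < Na < Mg < Be.

P < Ca < Na < Mg < Be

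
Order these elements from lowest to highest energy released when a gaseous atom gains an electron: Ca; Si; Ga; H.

H is in period 1, group 1; Si is in period 3, group 14; Ca is in period 4, group 2; Ga is in period 4, group 13.
Adding an electron releases more energy for atoms nearer the top right (short of the noble gases).
Here both period and group differ, so the two effects have to be weighed against each other.
Ga > Ca: both are in period 4; the period trend gives Ga the larger value.
H > Ga: the two effects oppose for this pair; the down-group effect wins (73 vs 29 kJ/mol).
Si > H: the two effects oppose for this pair; the across-period effect wins (134 vs 73 kJ/mol).
Tabulated electron affinity (kJ/mol): H 73, Si 134, Ca 2, Ga 29.
So from lowest to highest: Ca < Ga < H < Si.

Ca < Ga < H < Si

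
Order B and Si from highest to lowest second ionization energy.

B, Si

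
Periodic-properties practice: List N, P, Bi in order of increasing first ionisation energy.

Bi < P < N

N is in period 2, group 15; P is in period 3, group 15; Bi is in period 6, group 15.
IE₁ increases left→right with effective nuclear charge and decreases top→bottom as the valence shell moves farther out.
All are in group 15, so first ionization energy increases up the group.
So from lowest to highest: Bi < P < N.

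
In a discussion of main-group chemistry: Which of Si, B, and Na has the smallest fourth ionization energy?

IE_4 is the cost of taking one more electron from the +3 cation: Si³⁺ still has 1 valence electron; B³⁺ is the bare [He] core; Na³⁺ is already 2 electrons into the core.
Pulling an electron out of a noble-gas core costs far more than removing a remaining valence electron, so Na and B sit at the high end of IE_4.
Approximate IE_4 values (kJ/mol): Si 4356, B 25026, Na 9543.
Putting it together, IE_4: Si < Na < B.

Si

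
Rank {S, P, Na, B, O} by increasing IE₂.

The second ionization energy removes an electron from the +1 ion. For each element: S⁺ still has 5 valence electrons; P⁺ still has 4 valence electrons; Na⁺ is the bare [Ne] core; B⁺ still has 2 valence electrons; O⁺ still has 5 valence electrons.
Core electrons are held far more tightly than valence electrons, so Na tops the IE_2 order.
Valence configurations: S⁺ [Ne]3s²3p³, P⁺ [Ne]3s²3p², B⁺ [He]2s², O⁺ [He]2s²2p³.
Tabulated IE_2 (kJ/mol): S 2252, P 1907, Na 4562, B 2427, O 3388.
Hence IE_2: P < S < B < O < Na.

P < S < B < O < Na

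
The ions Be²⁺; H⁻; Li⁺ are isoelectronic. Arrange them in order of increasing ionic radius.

All of these have 2 electrons, so size is governed by nuclear charge alone: the more protons, the stronger the pull on the same electron cloud, and the smaller the ion.
Nuclear charges: Be²⁺ (Z=4), Li⁺ (Z=3), H⁻ (Z=1).
Smallest to largest: Be²⁺ < Li⁺ < H⁻.

Be²⁺ < Li⁺ < H⁻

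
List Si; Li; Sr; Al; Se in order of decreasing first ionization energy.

Se, Si, Al, Sr, Li

Li is in period 2, group 1; Al is in period 3, group 13; Si is in period 3, group 14; Se is in period 4, group 16; Sr is in period 5, group 2.
Across a period the outer electron is held more tightly (higher IE₁); down a group it sits in a higher shell, more shielded, and comes off more easily.
Neither a single period nor a single group — weigh both effects.
Sr > Li: period and group pull opposite ways; the across-period shift dominates (550 vs 520 kJ/mol).
Al > Sr: relative to Sr, both the across-period and down-group shifts push Al's first ionization energy up.
Si > Al: Si lies to the right of Al in period 3, so the across-period effect alone puts Si higher.
Se > Si: period and group pull opposite ways; the across-period shift dominates (941 vs 786 kJ/mol).
Tabulated first ionization energy (kJ/mol): Li 520, Al 578, Si 786, Se 941, Sr 550.
So from highest to lowest: Se > Si > Al > Sr > Li.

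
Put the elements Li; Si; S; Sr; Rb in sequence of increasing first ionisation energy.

Rb < Li < Sr < Si < S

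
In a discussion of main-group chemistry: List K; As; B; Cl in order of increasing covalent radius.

B is in period 2, group 13; Cl is in period 3, group 17; K is in period 4, group 1; As is in period 4, group 15.
Across a period the added protons contract the valence shell; down a group each new principal shell makes the atom larger.
Here both period and group differ, so the two effects have to be weighed against each other.
Cl > B: period and group pull opposite ways; the down-group shift dominates (99 vs 85 pm).
As > Cl: relative to Cl, both the across-period and down-group shifts push As's atomic radius up.
K > As: K lies to the left of As in period 4, so the across-period effect alone puts K larger.
For reference (pm): B 85, Cl 99, K 196, As 121.
So from smallest to largest: B < Cl < As < K.

B, Cl, As, K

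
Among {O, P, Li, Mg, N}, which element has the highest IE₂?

Li

The second ionization energy removes an electron from the +1 ion. For each element: O⁺ still has 5 valence electrons; P⁺ still has 4 valence electrons; Li⁺ is the bare [He] core; Mg⁺ still has 1 valence electron; N⁺ still has 4 valence electrons.
Pulling an electron out of a noble-gas core costs far more than removing a remaining valence electron, so Li sits at the high end of IE_2.
Valence configurations: O⁺ [He]2s²2p³, P⁺ [Ne]3s²3p², Mg⁺ [Ne]3s¹, N⁺ [He]2s²2p².
Tabulated IE_2 (kJ/mol): O 3388, P 1907, Li 7298, Mg 1451, N 2856.
Overall IE_2 order: Mg < P < N < O < Li.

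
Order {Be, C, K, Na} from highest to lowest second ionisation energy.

The second ionization energy removes an electron from the +1 ion. For each element: Be⁺ still has 1 valence electron; C⁺ still has 3 valence electrons; K⁺ is the bare [Ar] core; Na⁺ is the bare [Ne] core.
Pulling an electron out of a noble-gas core costs far more than removing a remaining valence electron, so K and Na sit at the high end of IE_2.
Valence configurations: Be⁺ [He]2s¹, C⁺ [He]2s²2p¹.
The numbers (kJ/mol): Be 1757, C 2353, K 3052, Na 4562.
So the second ionization energies run Be < C < K < Na.

Na, K, C, Be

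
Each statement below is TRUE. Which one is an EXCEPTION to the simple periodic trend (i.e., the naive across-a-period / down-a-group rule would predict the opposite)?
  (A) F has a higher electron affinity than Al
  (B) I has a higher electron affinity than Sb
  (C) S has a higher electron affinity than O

(C)

The general trend: electron affinity increases across a period and decreases down a group.
(A) F (period 2, group 17) vs Al (period 3, group 13): the stated order agrees with the simple trend.
(B) I (period 5, group 17) vs Sb (period 5, group 15): the stated order agrees with the simple trend.
(C) S (period 3, group 16) vs O (period 2, group 16): the stated order contradicts the simple trend.
The exception is (C): the compact 2p subshell of O repels the added electron more than S's larger 3p does.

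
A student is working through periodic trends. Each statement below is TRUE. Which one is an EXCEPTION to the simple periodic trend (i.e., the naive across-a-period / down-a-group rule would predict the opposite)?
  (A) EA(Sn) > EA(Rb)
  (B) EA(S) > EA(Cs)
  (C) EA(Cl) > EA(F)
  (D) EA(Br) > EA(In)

(C)

The general trend: electron affinity increases across a period and decreases down a group.
(A) Sn (period 5, group 14) vs Rb (period 5, group 1): the stated order agrees with the simple trend.
(B) S (period 3, group 16) vs Cs (period 6, group 1): the stated order agrees with the simple trend.
(C) Cl (period 3, group 17) vs F (period 2, group 17): the stated order contradicts the simple trend.
(D) Br (period 4, group 17) vs In (period 5, group 13): the stated order agrees with the simple trend.
The exception is (C): F's small 2p subshell makes the incoming electron feel strong e⁻–e⁻ repulsion, so Cl actually releases more energy on gaining an electron.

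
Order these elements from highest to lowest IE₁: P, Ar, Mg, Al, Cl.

Across a period the outer electron is held more tightly (higher IE₁); down a group it sits in a higher shell, more shielded, and comes off more easily.
All lie in period 3; the across-period trend (first ionization energy increases left to right) applies, with the exception below.
Note the exception: Mg has a higher first ionization energy than Al, contrary to the simple trend — Al's single 3p electron is easier to remove than one from Mg's filled 3s².
For reference (kJ/mol): Mg 738, Al 578, P 1012, Cl 1251, Ar 1521.
So from highest to lowest: Ar > Cl > P > Mg > Al.

Ar > Cl > P > Mg > Al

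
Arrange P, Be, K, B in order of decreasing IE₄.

IE_4 is the cost of taking one more electron from the +3 cation: P³⁺ still has 2 valence electrons; Be³⁺ is already 1 electron into the core; K³⁺ is already 2 electrons into the core; B³⁺ is the bare [He] core.
Core electrons are held far more tightly than valence electrons, so K, Be and B top the IE_4 order.
Approximate IE_4 values (kJ/mol): P 4964, Be 21007, K 5877, B 25026.
Overall IE_4 order: P < K < Be < B.

B > Be > K > P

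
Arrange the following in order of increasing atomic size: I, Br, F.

F, Br, I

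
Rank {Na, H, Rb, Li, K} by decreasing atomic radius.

Rb, K, Na, Li, H

H is in period 1, group 1; Li is in period 2, group 1; Na is in period 3, group 1; K is in period 4, group 1; Rb is in period 5, group 1.
Moving right in a period, electrons are added to the same shell under a stronger nuclear pull, so atoms get smaller; moving down, a new shell is opened and atoms get larger.
All are in group 1, so atomic radius increases down the group.
So from largest to smallest: Rb > K > Na > Li > H.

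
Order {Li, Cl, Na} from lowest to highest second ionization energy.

Consider each +1 ion: Li⁺ is the bare [He] core; Cl⁺ still has 6 valence electrons; Na⁺ is the bare [Ne] core.
Breaking into a closed-shell core is much more expensive than removing a leftover valence electron — Na and Li have the largest IE_2 here.
The numbers (kJ/mol): Li 7298, Cl 2298, Na 4562.
Overall IE_2 order: Cl < Na < Li.

Cl < Na < Li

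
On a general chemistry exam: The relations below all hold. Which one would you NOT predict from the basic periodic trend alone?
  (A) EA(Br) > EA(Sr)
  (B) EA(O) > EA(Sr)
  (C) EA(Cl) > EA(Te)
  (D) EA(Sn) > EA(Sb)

The general trend: electron affinity increases across a period and decreases down a group.
(A) Br (period 4, group 17) vs Sr (period 5, group 2): the stated order agrees with the simple trend.
(B) O (period 2, group 16) vs Sr (period 5, group 2): the stated order agrees with the simple trend.
(C) Cl (period 3, group 17) vs Te (period 5, group 16): the stated order agrees with the simple trend.
(D) Sn (period 5, group 14) vs Sb (period 5, group 15): the stated order contradicts the simple trend.
The exception is (D): adding an electron to Sb's half-filled 5p³ is unfavourable, so Sn has the more exothermic EA.

(D)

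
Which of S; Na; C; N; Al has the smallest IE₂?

The second ionization energy removes an electron from the +1 ion. For each element: S⁺ still has 5 valence electrons; Na⁺ is the bare [Ne] core; C⁺ still has 3 valence electrons; N⁺ still has 4 valence electrons; Al⁺ still has 2 valence electrons.
Breaking into a closed-shell core is much more expensive than removing a leftover valence electron — Na has the largest IE_2 here.
Valence configurations: S⁺ [Ne]3s²3p³, C⁺ [He]2s²2p¹, N⁺ [He]2s²2p², Al⁺ [Ne]3s².
Approximate IE_2 values (kJ/mol): S 2252, Na 4562, C 2353, N 2856, Al 1817.
So the second ionization energies run Al < S < C < N < Na.

Al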